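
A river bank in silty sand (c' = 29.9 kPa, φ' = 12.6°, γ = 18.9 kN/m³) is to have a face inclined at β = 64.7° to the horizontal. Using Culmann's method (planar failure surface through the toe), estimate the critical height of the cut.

H_c = 14.48 m

Culmann's analysis gives the critical failure plane at α_cr = (β + φ')/2 = (64.7 + 12.6)/2 = 38.6°, and the critical height
H_c = (4c'/γ) · sinβ cosφ' / [1 − cos(β − φ')]
    = (4·29.9/18.9) · sin64.7°·cos12.6° / [1 − cos(52.1°)]
    = 6.328 · 0.9041·0.9759 / [1 − 0.6143]
    = 6.328 · 0.8823 / 0.3857
    = 14.48 m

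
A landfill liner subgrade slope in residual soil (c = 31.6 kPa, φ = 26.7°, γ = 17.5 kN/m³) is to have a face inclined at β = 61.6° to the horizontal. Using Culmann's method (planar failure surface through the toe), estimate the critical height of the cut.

Culmann's analysis gives the critical failure plane at α_cr = (β + φ)/2 = (61.6 + 26.7)/2 = 44.1°, and the critical height
H_c = (4c/γ) · sinβ cosφ / [1 − cos(β − φ)]
    = (4·31.6/17.5) · sin61.6°·cos26.7° / [1 − cos(34.9°)]
    = 7.223 · 0.8796·0.8934 / [1 − 0.8202]
    = 7.223 · 0.7859 / 0.1798
    = 31.56 m

H_c = 31.56 m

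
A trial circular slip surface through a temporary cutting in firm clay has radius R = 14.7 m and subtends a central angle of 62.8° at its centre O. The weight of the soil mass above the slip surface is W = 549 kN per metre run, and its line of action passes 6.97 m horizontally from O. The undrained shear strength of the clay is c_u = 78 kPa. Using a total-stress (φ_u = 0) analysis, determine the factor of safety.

FS = 4.83

Taking moments about the centre O, the resisting moment is provided by the undrained shear strength acting along the arc:
Arc length L_a = R·θ = 14.7·(62.8°·π/180) = 14.7·1.0961 = 16.11 m
M_R = c_u·L_a·R = 78·16.11·14.7 = 18474.2 kN·m/m
M_D = W·d = 549·6.97 = 3826.5 kN·m/m
FS = M_R / M_D = 18474.2 / 3826.5 = 4.828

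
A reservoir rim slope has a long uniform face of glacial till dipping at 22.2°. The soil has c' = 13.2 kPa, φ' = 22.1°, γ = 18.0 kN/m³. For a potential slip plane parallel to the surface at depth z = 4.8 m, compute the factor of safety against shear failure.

For an infinite slope with a slip plane parallel to the surface (no pore pressure): FS = [c' + γz cos²β tanφ'] / [γz sinβ cosβ].
γz = 18.0·4.8 = 86.40 kN/m²
Numerator = 13.2 + 86.40·cos²22.2°·tan22.1° = 13.2 + 86.40·0.8572·0.4061 = 43.275 kPa
Denominator = 86.40·sin22.2°·cos22.2° = 86.40·0.3778·0.9259 = 30.225 kPa
FS = 43.275 / 30.225 = 1.432

FS = 1.43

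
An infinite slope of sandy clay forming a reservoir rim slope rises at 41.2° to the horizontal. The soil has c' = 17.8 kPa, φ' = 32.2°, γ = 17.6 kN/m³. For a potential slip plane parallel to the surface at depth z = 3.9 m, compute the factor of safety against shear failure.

FS = 1.24

For an infinite slope with a slip plane parallel to the surface (no pore pressure): FS = [c' + γz cos²β tanφ'] / [γz sinβ cosβ].
γz = 17.6·3.9 = 68.64 kN/m²
Numerator = 17.8 + 68.64·cos²41.2°·tan32.2° = 17.8 + 68.64·0.5661·0.6297 = 42.271 kPa
Denominator = 68.64·sin41.2°·cos41.2° = 68.64·0.6587·0.7524 = 34.019 kPa
FS = 42.271 / 34.019 = 1.243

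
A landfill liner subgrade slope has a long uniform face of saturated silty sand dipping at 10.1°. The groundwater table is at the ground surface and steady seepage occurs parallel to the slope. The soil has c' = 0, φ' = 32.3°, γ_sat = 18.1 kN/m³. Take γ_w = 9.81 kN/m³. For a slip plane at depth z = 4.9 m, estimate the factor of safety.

FS = 1.63

With seepage parallel to the slope and the water table at the surface, the effective normal stress on the slip plane uses the buoyant unit weight γ' = γ_sat − γ_w while the driving shear stress uses γ_sat:
FS = [c' + γ' z cos²β tanφ'] / [γ_sat z sinβ cosβ]
(For c' = 0 this reduces to FS = (γ'/γ_sat)·tanφ'/tanβ.)
γ' = 18.1 − 9.81 = 8.29 kN/m³
Numerator = 0.0 + 8.29·4.9·cos²10.1°·tan32.3° = 0.0 + 8.29·4.9·0.9692·0.6322 = 24.890 kPa
Denominator = 18.1·4.9·sin10.1°·cos10.1° = 18.1·4.9·0.1754·0.9845 = 15.312 kPa
FS = 24.890 / 15.312 = 1.625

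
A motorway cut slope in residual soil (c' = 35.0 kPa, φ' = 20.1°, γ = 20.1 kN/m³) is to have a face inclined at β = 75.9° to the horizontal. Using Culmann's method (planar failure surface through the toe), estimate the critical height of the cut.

Culmann's analysis gives the critical failure plane at α_cr = (β + φ')/2 = (75.9 + 20.1)/2 = 48.0°, and the critical height
H_c = (4c'/γ) · sinβ cosφ' / [1 − cos(β − φ')]
    = (4·35.0/20.1) · sin75.9°·cos20.1° / [1 − cos(55.8°)]
    = 6.965 · 0.9699·0.9391 / [1 − 0.5621]
    = 6.965 · 0.9108 / 0.4379
    = 14.49 m

H_c = 14.49 m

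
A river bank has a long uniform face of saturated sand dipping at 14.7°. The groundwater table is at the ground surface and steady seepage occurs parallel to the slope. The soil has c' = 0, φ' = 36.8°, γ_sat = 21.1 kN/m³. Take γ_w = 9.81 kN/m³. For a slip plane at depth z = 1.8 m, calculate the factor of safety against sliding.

FS = 1.53

With seepage parallel to the slope and the water table at the surface, the effective normal stress on the slip plane uses the buoyant unit weight γ' = γ_sat − γ_w while the driving shear stress uses γ_sat:
FS = [c' + γ' z cos²β tanφ'] / [γ_sat z sinβ cosβ]
(For c' = 0 this reduces to FS = (γ'/γ_sat)·tanφ'/tanβ.)
γ' = 21.1 − 9.81 = 11.29 kN/m³
Numerator = 0.0 + 11.29·1.8·cos²14.7°·tan36.8° = 0.0 + 11.29·1.8·0.9356·0.7481 = 14.224 kPa
Denominator = 21.1·1.8·sin14.7°·cos14.7° = 21.1·1.8·0.2538·0.9673 = 9.322 kPa
FS = 14.224 / 9.322 = 1.526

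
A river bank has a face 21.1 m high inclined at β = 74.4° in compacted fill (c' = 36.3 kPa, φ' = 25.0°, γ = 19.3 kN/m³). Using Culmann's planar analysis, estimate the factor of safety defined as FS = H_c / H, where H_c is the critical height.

H_c = (4c'/γ) · sinβ cosφ' / [1 − cos(β − φ')]
    = (4·36.3/19.3) · sin74.4°·cos25.0° / [1 − cos49.4°]
    = 7.523 · 0.8729 / 0.3492 = 18.81 m
FS = H_c / H = 18.81 / 21.1 = 0.891

FS = 0.89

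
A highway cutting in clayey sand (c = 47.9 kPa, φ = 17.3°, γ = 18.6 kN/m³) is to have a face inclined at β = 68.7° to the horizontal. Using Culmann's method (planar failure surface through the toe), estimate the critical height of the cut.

H_c = 24.36 m

Culmann's analysis gives the critical failure plane at α_cr = (β + φ)/2 = (68.7 + 17.3)/2 = 43.0°, and the critical height
H_c = (4c/γ) · sinβ cosφ / [1 − cos(β − φ)]
    = (4·47.9/18.6) · sin68.7°·cos17.3° / [1 − cos(51.4°)]
    = 10.301 · 0.9317·0.9548 / [1 − 0.6239]
    = 10.301 · 0.8895 / 0.3761
    = 24.36 m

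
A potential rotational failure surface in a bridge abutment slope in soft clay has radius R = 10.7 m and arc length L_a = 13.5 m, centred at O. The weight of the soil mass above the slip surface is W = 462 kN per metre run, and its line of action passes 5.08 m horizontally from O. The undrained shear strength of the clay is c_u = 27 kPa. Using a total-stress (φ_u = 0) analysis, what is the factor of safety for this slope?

FS = 1.66

Taking moments about the centre O, the resisting moment is provided by the undrained shear strength acting along the arc:
M_R = c_u·L_a·R = 27·13.50·10.7 = 3900.1 kN·m/m
M_D = W·d = 462·5.08 = 2347.0 kN·m/m
FS = M_R / M_D = 3900.1 / 2347.0 = 1.662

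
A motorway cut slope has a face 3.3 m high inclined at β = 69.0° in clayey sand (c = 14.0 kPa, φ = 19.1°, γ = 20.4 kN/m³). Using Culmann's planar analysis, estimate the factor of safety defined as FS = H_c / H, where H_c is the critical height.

H_c = (4c/γ) · sinβ cosφ / [1 − cos(β − φ)]
    = (4·14.0/20.4) · sin69.0°·cos19.1° / [1 − cos49.9°]
    = 2.745 · 0.8822 / 0.3559 = 6.80 m
FS = H_c / H = 6.80 / 3.3 = 2.062

FS = 2.06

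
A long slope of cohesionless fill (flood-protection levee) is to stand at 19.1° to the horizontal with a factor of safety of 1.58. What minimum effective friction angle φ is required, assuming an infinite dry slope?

φ = 28.7°

FS = tanφ/tanβ ⇒ tanφ = FS · tanβ = 1.58 · tan19.1° = 0.5471
φ = arctan(0.5471) = 28.68°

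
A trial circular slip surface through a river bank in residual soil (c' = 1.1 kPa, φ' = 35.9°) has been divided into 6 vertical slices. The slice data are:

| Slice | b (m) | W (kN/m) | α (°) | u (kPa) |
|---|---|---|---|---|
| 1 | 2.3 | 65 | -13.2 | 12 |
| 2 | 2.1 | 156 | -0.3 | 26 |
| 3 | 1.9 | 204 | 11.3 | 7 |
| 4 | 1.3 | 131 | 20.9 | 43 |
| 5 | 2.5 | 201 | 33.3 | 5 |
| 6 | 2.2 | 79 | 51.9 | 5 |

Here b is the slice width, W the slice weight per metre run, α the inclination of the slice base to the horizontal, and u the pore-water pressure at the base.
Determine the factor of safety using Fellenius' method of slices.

FS = 1.76

Ordinary method of slices: FS = Σ[c'·Δl_i + (W_i cosα_i − u_i·Δl_i)·tanφ'] / Σ W_i sinα_i, with Δl_i = b_i / cosα_i.
Slice 1: Δl = 2.3/cos(-13.2°) = 2.362 m; N'_1 = 65·cos(-13.2°) − 12·2.362 = 34.9; c'Δl = 2.60; W sinα = -14.8
Slice 2: Δl = 2.1/cos(-0.3°) = 2.100 m; N'_2 = 156·cos(-0.3°) − 26·2.100 = 101.4; c'Δl = 2.31; W sinα = -0.8
Slice 3: Δl = 1.9/cos11.3° = 1.938 m; N'_3 = 204·cos11.3° − 7·1.938 = 186.5; c'Δl = 2.13; W sinα = 40.0
Slice 4: Δl = 1.3/cos20.9° = 1.392 m; N'_4 = 131·cos20.9° − 43·1.392 = 62.5; c'Δl = 1.53; W sinα = 46.7
Slice 5: Δl = 2.5/cos33.3° = 2.991 m; N'_5 = 201·cos33.3° − 5·2.991 = 153.0; c'Δl = 3.29; W sinα = 110.4
Slice 6: Δl = 2.2/cos51.9° = 3.565 m; N'_6 = 79·cos51.9° − 5·3.565 = 30.9; c'Δl = 3.92; W sinα = 62.2
Σc'Δl = 15.8 kN/m; ΣN' = 569.3 kN/m; ΣW sinα = 243.6 kN/m
Resisting = 15.8 + 569.3·tan35.9° = 15.8 + 412.1 = 427.9 kN/m
FS = 427.9 / 243.6 = 1.757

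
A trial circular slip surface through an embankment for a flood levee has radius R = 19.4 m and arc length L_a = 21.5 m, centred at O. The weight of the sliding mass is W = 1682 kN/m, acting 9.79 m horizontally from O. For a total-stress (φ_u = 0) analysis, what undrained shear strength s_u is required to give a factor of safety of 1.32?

s_u = 52.1 kPa

FS = s_u·L_a·R / (W·d), so s_u = FS·W·d / (L_a·R).
s_u = 1.32·1682·9.79 / (21.50·19.4) = 21736.1 / 417.10 = 52.11 kPa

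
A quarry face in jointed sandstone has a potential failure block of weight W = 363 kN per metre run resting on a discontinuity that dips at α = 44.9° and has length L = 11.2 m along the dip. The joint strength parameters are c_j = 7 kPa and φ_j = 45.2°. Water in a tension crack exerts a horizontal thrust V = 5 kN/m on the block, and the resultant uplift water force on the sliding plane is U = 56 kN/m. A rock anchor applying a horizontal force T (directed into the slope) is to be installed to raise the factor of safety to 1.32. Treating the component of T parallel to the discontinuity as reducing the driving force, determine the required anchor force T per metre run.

T = 40 kN/m

Resolving forces along and normal to the sliding plane, with the horizontal anchor force T adding T·sinα to the effective normal force and T·cosα acting up the plane against the driving force:
FS = [c_jL + (W cosα − U − V sinα + T sinα) tanφ_j] / [W sinα + V cosα − T cosα]
Without the anchor: N' = 197.6 kN/m, driving T_d = 259.8 kN/m, resisting R = 7·11.2 + 197.6·tan45.2° = 277.4 kN/m, FS = 1.07.
Setting FS = 1.32 and solving for T:
1.32·(259.8 − T cos44.9°) = 277.4 + T sin44.9°·tan45.2°
T·(sin44.9°·tan45.2° + 1.32·cos44.9°) = 1.32·259.8 − 277.4
T·(0.7059·1.0070 + 1.32·0.7083) = 342.9 − 277.4 = 65.5
T·1.6458 = 65.5
T = 39.8 kN/m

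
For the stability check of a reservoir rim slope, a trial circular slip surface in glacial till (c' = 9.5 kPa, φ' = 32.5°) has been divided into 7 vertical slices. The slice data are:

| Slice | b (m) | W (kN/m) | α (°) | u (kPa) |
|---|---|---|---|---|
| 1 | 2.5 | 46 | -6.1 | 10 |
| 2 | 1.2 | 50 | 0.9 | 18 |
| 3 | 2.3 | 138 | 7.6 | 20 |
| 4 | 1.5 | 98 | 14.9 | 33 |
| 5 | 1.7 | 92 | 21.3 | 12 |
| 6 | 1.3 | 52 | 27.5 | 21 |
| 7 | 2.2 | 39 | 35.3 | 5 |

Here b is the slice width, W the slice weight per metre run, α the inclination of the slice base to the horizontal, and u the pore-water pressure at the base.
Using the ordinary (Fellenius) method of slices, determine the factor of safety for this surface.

FS = 2.58

Ordinary method of slices: FS = Σ[c'·Δl_i + (W_i cosα_i − u_i·Δl_i)·tanφ'] / Σ W_i sinα_i, with Δl_i = b_i / cosα_i.
Slice 1: Δl = 2.5/cos(-6.1°) = 2.514 m; N'_1 = 46·cos(-6.1°) − 10·2.514 = 20.6; c'Δl = 23.89; W sinα = -4.9
Slice 2: Δl = 1.2/cos0.9° = 1.200 m; N'_2 = 50·cos0.9° − 18·1.200 = 28.4; c'Δl = 11.40; W sinα = 0.8
Slice 3: Δl = 2.3/cos7.6° = 2.320 m; N'_3 = 138·cos7.6° − 20·2.320 = 90.4; c'Δl = 22.04; W sinα = 18.3
Slice 4: Δl = 1.5/cos14.9° = 1.552 m; N'_4 = 98·cos14.9° − 33·1.552 = 43.5; c'Δl = 14.75; W sinα = 25.2
Slice 5: Δl = 1.7/cos21.3° = 1.825 m; N'_5 = 92·cos21.3° − 12·1.825 = 63.8; c'Δl = 17.33; W sinα = 33.4
Slice 6: Δl = 1.3/cos27.5° = 1.466 m; N'_6 = 52·cos27.5° − 21·1.466 = 15.3; c'Δl = 13.92; W sinα = 24.0
Slice 7: Δl = 2.2/cos35.3° = 2.696 m; N'_7 = 39·cos35.3° − 5·2.696 = 18.4; c'Δl = 25.61; W sinα = 22.5
Σc'Δl = 128.9 kN/m; ΣN' = 280.4 kN/m; ΣW sinα = 119.3 kN/m
Resisting = 128.9 + 280.4·tan32.5° = 128.9 + 178.6 = 307.6 kN/m
FS = 307.6 / 119.3 = 2.578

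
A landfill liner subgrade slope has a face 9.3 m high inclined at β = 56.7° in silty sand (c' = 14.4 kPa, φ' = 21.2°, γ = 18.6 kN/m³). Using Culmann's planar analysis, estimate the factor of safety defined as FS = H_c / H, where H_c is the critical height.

H_c = (4c'/γ) · sinβ cosφ' / [1 − cos(β − φ')]
    = (4·14.4/18.6) · sin56.7°·cos21.2° / [1 − cos35.5°]
    = 3.097 · 0.7792 / 0.1859 = 12.98 m
FS = H_c / H = 12.98 / 9.3 = 1.396

FS = 1.40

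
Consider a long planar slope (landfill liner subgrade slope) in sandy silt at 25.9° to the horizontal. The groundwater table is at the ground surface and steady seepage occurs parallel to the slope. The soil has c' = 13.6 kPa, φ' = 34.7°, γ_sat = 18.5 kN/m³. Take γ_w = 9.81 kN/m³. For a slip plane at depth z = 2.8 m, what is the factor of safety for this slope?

FS = 1.34

With seepage parallel to the slope and the water table at the surface, the effective normal stress on the slip plane uses the buoyant unit weight γ' = γ_sat − γ_w while the driving shear stress uses γ_sat:
FS = [c' + γ' z cos²β tanφ'] / [γ_sat z sinβ cosβ]
γ' = 18.5 − 9.81 = 8.69 kN/m³
Numerator = 13.6 + 8.69·2.8·cos²25.9°·tan34.7° = 13.6 + 8.69·2.8·0.8092·0.6924 = 27.234 kPa
Denominator = 18.5·2.8·sin25.9°·cos25.9° = 18.5·2.8·0.4368·0.8996 = 20.354 kPa
FS = 27.234 / 20.354 = 1.338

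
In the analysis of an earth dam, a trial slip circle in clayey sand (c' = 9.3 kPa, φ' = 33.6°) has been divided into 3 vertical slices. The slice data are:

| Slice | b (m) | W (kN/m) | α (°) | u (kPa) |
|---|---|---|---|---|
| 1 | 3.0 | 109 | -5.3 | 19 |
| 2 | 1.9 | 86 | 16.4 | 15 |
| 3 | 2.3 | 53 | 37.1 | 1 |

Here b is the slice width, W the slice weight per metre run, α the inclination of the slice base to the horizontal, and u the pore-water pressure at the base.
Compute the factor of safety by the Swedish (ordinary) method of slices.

FS = 3.65

Ordinary method of slices: FS = Σ[c'·Δl_i + (W_i cosα_i − u_i·Δl_i)·tanφ'] / Σ W_i sinα_i, with Δl_i = b_i / cosα_i.
Slice 1: Δl = 3.0/cos(-5.3°) = 3.013 m; N'_1 = 109·cos(-5.3°) − 19·3.013 = 51.3; c'Δl = 28.02; W sinα = -10.1
Slice 2: Δl = 1.9/cos16.4° = 1.981 m; N'_2 = 86·cos16.4° − 15·1.981 = 52.8; c'Δl = 18.42; W sinα = 24.3
Slice 3: Δl = 2.3/cos37.1° = 2.884 m; N'_3 = 53·cos37.1° − 1·2.884 = 39.4; c'Δl = 26.82; W sinα = 32.0
Σc'Δl = 73.3 kN/m; ΣN' = 143.5 kN/m; ΣW sinα = 46.2 kN/m
Resisting = 73.3 + 143.5·tan33.6° = 73.3 + 95.3 = 168.6 kN/m
FS = 168.6 / 46.2 = 3.650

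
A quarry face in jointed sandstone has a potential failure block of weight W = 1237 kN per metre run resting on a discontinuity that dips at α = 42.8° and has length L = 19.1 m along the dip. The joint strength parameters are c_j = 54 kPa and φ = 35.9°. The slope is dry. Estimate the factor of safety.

FS = 2.01

Resolving the block weight along and normal to the plane and applying the Mohr–Coulomb strength on the joint:
N' = W cosα = 1237·cos42.8° = 907.6 kN/m
Driving force T = W sinα = 1237·sin42.8° = 840.5 kN/m
Resisting force R = c_j·L + N'·tanφ = 54·19.1 + 907.6·tan35.9° = 1031.4 + 657.0 = 1688.4 kN/m
FS = R / T = 1688.4 / 840.5 = 2.009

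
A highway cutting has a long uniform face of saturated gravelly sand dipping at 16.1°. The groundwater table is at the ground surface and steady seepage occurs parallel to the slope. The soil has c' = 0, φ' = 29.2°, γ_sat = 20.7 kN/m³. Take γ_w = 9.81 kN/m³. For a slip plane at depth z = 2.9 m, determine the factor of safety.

FS = 1.02

With seepage parallel to the slope and the water table at the surface, the effective normal stress on the slip plane uses the buoyant unit weight γ' = γ_sat − γ_w while the driving shear stress uses γ_sat:
FS = [c' + γ' z cos²β tanφ'] / [γ_sat z sinβ cosβ]
(For c' = 0 this reduces to FS = (γ'/γ_sat)·tanφ'/tanβ.)
γ' = 20.7 − 9.81 = 10.89 kN/m³
Numerator = 0.0 + 10.89·2.9·cos²16.1°·tan29.2° = 0.0 + 10.89·2.9·0.9231·0.5589 = 16.293 kPa
Denominator = 20.7·2.9·sin16.1°·cos16.1° = 20.7·2.9·0.2773·0.9608 = 15.994 kPa
FS = 16.293 / 15.994 = 1.019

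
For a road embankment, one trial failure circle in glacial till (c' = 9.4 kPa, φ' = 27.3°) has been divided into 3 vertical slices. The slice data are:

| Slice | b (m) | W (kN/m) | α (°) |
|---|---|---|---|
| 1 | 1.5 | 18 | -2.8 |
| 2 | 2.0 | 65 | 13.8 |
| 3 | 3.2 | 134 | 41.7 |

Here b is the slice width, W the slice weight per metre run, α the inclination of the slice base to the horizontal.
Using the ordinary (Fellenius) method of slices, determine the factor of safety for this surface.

FS = 1.61

Ordinary method of slices: FS = Σ[c'·Δl_i + (W_i cosα_i)·tanφ'] / Σ W_i sinα_i, with Δl_i = b_i / cosα_i.
Slice 1: Δl = 1.5/cos(-2.8°) = 1.502 m; N'_1 = 18·cos(-2.8°) = 18.0; c'Δl = 14.12; W sinα = -0.9
Slice 2: Δl = 2.0/cos13.8° = 2.059 m; N'_2 = 65·cos13.8° = 63.1; c'Δl = 19.36; W sinα = 15.5
Slice 3: Δl = 3.2/cos41.7° = 4.286 m; N'_3 = 134·cos41.7° = 100.0; c'Δl = 40.29; W sinα = 89.1
Σc'Δl = 73.8 kN/m; ΣN' = 181.2 kN/m; ΣW sinα = 103.8 kN/m
Resisting = 73.8 + 181.2·tan27.3° = 73.8 + 93.5 = 167.3 kN/m
FS = 167.3 / 103.8 = 1.612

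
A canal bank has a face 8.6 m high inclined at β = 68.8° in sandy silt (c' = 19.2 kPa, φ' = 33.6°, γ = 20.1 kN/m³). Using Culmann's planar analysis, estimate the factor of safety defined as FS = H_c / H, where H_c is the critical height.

FS = 1.89

H_c = (4c'/γ) · sinβ cosφ' / [1 − cos(β − φ')]
    = (4·19.2/20.1) · sin68.8°·cos33.6° / [1 − cos35.2°]
    = 3.821 · 0.7766 / 0.1829 = 16.23 m
FS = H_c / H = 16.23 / 8.6 = 1.887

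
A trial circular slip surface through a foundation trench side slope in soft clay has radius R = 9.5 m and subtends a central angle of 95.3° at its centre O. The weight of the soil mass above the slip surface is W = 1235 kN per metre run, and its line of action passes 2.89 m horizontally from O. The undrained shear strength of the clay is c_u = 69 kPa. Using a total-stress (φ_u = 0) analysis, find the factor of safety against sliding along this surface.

FS = 2.90

Taking moments about the centre O, the resisting moment is provided by the undrained shear strength acting along the arc:
Arc length L_a = R·θ = 9.5·(95.3°·π/180) = 9.5·1.6633 = 15.80 m
M_R = c_u·L_a·R = 69·15.80·9.5 = 10357.8 kN·m/m
M_D = W·d = 1235·2.89 = 3569.2 kN·m/m
FS = M_R / M_D = 10357.8 / 3569.2 = 2.902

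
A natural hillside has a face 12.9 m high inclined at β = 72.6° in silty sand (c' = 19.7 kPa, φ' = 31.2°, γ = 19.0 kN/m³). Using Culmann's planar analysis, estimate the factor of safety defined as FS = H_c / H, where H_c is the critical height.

FS = 1.05

H_c = (4c'/γ) · sinβ cosφ' / [1 − cos(β − φ')]
    = (4·19.7/19.0) · sin72.6°·cos31.2° / [1 − cos41.4°]
    = 4.147 · 0.8162 / 0.2499 = 13.55 m
FS = H_c / H = 13.55 / 12.9 = 1.050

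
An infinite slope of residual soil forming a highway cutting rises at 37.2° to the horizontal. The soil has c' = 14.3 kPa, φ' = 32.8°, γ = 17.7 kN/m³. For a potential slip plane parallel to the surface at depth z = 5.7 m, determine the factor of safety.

FS = 1.14

For an infinite slope with a slip plane parallel to the surface (no pore pressure): FS = [c' + γz cos²β tanφ'] / [γz sinβ cosβ].
γz = 17.7·5.7 = 100.89 kN/m²
Numerator = 14.3 + 100.89·cos²37.2°·tan32.8° = 14.3 + 100.89·0.6345·0.6445 = 55.552 kPa
Denominator = 100.89·sin37.2°·cos37.2° = 100.89·0.6046·0.7965 = 48.587 kPa
FS = 55.552 / 48.587 = 1.143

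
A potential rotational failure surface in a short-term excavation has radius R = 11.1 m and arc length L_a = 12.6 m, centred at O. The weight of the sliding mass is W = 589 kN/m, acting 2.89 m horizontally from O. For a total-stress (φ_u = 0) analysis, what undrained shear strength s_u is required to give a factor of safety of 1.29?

FS = s_u·L_a·R / (W·d), so s_u = FS·W·d / (L_a·R).
s_u = 1.29·589·2.89 / (12.60·11.1) = 2195.9 / 139.86 = 15.70 kPa

s_u = 15.7 kPa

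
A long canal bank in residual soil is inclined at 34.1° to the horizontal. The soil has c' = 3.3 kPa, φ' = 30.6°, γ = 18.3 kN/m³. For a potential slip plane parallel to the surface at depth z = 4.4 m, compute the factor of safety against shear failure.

FS = 0.96

For an infinite slope with a slip plane parallel to the surface (no pore pressure): FS = [c' + γz cos²β tanφ'] / [γz sinβ cosβ].
γz = 18.3·4.4 = 80.52 kN/m²
Numerator = 3.3 + 80.52·cos²34.1°·tan30.6° = 3.3 + 80.52·0.6857·0.5914 = 35.952 kPa
Denominator = 80.52·sin34.1°·cos34.1° = 80.52·0.5606·0.8281 = 37.381 kPa
FS = 35.952 / 37.381 = 0.962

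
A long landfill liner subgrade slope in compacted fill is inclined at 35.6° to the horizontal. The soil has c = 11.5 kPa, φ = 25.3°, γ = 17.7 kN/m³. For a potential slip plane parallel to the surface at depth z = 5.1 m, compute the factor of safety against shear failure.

FS = 0.93

For an infinite slope with a slip plane parallel to the surface (no pore pressure): FS = [c + γz cos²β tanφ] / [γz sinβ cosβ].
γz = 17.7·5.1 = 90.27 kN/m²
Numerator = 11.5 + 90.27·cos²35.6°·tan25.3° = 11.5 + 90.27·0.6611·0.4727 = 39.711 kPa
Denominator = 90.27·sin35.6°·cos35.6° = 90.27·0.5821·0.8131 = 42.727 kPa
FS = 39.711 / 42.727 = 0.929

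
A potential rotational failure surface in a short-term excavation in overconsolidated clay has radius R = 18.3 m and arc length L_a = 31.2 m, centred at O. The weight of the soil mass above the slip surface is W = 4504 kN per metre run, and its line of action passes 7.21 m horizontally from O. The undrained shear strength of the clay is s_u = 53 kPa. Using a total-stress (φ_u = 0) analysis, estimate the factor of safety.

FS = 0.93

Taking moments about the centre O, the resisting moment is provided by the undrained shear strength acting along the arc:
M_R = s_u·L_a·R = 53·31.20·18.3 = 30260.9 kN·m/m
M_D = W·d = 4504·7.21 = 32473.8 kN·m/m
FS = M_R / M_D = 30260.9 / 32473.8 = 0.932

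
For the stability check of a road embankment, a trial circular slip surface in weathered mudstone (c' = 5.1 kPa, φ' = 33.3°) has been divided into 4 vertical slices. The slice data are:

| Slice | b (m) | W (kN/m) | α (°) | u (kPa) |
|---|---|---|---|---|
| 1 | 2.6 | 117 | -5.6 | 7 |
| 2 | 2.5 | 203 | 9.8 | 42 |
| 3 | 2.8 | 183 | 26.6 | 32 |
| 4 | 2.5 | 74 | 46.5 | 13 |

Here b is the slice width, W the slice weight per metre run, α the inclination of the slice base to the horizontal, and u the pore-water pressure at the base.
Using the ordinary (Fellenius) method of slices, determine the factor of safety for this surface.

FS = 1.45

Ordinary method of slices: FS = Σ[c'·Δl_i + (W_i cosα_i − u_i·Δl_i)·tanφ'] / Σ W_i sinα_i, with Δl_i = b_i / cosα_i.
Slice 1: Δl = 2.6/cos(-5.6°) = 2.612 m; N'_1 = 117·cos(-5.6°) − 7·2.612 = 98.2; c'Δl = 13.32; W sinα = -11.4
Slice 2: Δl = 2.5/cos9.8° = 2.537 m; N'_2 = 203·cos9.8° − 42·2.537 = 93.5; c'Δl = 12.94; W sinα = 34.6
Slice 3: Δl = 2.8/cos26.6° = 3.131 m; N'_3 = 183·cos26.6° − 32·3.131 = 63.4; c'Δl = 15.97; W sinα = 81.9
Slice 4: Δl = 2.5/cos46.5° = 3.632 m; N'_4 = 74·cos46.5° − 13·3.632 = 3.7; c'Δl = 18.52; W sinα = 53.7
Σc'Δl = 60.8 kN/m; ΣN' = 258.8 kN/m; ΣW sinα = 158.8 kN/m
Resisting = 60.8 + 258.8·tan33.3° = 60.8 + 170.0 = 230.7 kN/m
FS = 230.7 / 158.8 = 1.453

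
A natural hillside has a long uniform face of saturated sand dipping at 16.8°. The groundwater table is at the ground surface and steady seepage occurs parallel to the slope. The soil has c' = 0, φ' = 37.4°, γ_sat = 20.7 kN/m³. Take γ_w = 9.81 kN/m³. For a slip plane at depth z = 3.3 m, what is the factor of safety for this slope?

With seepage parallel to the slope and the water table at the surface, the effective normal stress on the slip plane uses the buoyant unit weight γ' = γ_sat − γ_w while the driving shear stress uses γ_sat:
FS = [c' + γ' z cos²β tanφ'] / [γ_sat z sinβ cosβ]
(For c' = 0 this reduces to FS = (γ'/γ_sat)·tanφ'/tanβ.)
γ' = 20.7 − 9.81 = 10.89 kN/m³
Numerator = 0.0 + 10.89·3.3·cos²16.8°·tan37.4° = 0.0 + 10.89·3.3·0.9165·0.7646 = 25.181 kPa
Denominator = 20.7·3.3·sin16.8°·cos16.8° = 20.7·3.3·0.2890·0.9573 = 18.901 kPa
FS = 25.181 / 18.901 = 1.332

FS = 1.33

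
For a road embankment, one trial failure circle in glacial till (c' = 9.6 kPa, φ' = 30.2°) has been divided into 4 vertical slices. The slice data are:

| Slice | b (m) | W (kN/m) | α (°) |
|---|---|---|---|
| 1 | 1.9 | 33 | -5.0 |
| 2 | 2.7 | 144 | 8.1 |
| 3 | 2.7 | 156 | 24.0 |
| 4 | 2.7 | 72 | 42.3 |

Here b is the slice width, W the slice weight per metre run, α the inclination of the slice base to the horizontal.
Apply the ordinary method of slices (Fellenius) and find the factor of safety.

Ordinary method of slices: FS = Σ[c'·Δl_i + (W_i cosα_i)·tanφ'] / Σ W_i sinα_i, with Δl_i = b_i / cosα_i.
Slice 1: Δl = 1.9/cos(-5.0°) = 1.907 m; N'_1 = 33·cos(-5.0°) = 32.9; c'Δl = 18.31; W sinα = -2.9
Slice 2: Δl = 2.7/cos8.1° = 2.727 m; N'_2 = 144·cos8.1° = 142.6; c'Δl = 26.18; W sinα = 20.3
Slice 3: Δl = 2.7/cos24.0° = 2.956 m; N'_3 = 156·cos24.0° = 142.5; c'Δl = 28.37; W sinα = 63.5
Slice 4: Δl = 2.7/cos42.3° = 3.650 m; N'_4 = 72·cos42.3° = 53.3; c'Δl = 35.04; W sinα = 48.5
Σc'Δl = 107.9 kN/m; ΣN' = 371.2 kN/m; ΣW sinα = 129.3 kN/m
Resisting = 107.9 + 371.2·tan30.2° = 107.9 + 216.0 = 324.0 kN/m
FS = 324.0 / 129.3 = 2.505

FS = 2.51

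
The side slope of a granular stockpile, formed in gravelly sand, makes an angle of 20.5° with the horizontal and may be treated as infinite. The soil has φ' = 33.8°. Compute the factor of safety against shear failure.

FS = 1.79

For a dry cohesionless infinite slope the factor of safety is FS = tanφ' / tanβ.
FS = tan33.8° / tan20.5° = 0.6694 / 0.3739 = 1.791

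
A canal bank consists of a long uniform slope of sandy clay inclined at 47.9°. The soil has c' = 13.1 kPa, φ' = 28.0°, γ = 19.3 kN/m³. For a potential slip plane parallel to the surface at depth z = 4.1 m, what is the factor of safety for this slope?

FS = 0.81

For an infinite slope with a slip plane parallel to the surface (no pore pressure): FS = [c' + γz cos²β tanφ'] / [γz sinβ cosβ].
γz = 19.3·4.1 = 79.13 kN/m²
Numerator = 13.1 + 79.13·cos²47.9°·tan28.0° = 13.1 + 79.13·0.4495·0.5317 = 32.011 kPa
Denominator = 79.13·sin47.9°·cos47.9° = 79.13·0.7420·0.6704 = 39.362 kPa
FS = 32.011 / 39.362 = 0.813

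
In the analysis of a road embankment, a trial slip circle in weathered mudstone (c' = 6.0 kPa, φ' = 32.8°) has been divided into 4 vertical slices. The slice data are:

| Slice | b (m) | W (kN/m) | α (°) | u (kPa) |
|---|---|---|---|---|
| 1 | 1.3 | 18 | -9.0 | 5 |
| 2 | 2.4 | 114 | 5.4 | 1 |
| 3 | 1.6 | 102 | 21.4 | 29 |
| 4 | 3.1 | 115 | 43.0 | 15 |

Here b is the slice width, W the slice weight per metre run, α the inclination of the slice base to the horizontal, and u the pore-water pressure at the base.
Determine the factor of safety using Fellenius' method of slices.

FS = 1.45

Ordinary method of slices: FS = Σ[c'·Δl_i + (W_i cosα_i − u_i·Δl_i)·tanφ'] / Σ W_i sinα_i, with Δl_i = b_i / cosα_i.
Slice 1: Δl = 1.3/cos(-9.0°) = 1.316 m; N'_1 = 18·cos(-9.0°) − 5·1.316 = 11.2; c'Δl = 7.90; W sinα = -2.8
Slice 2: Δl = 2.4/cos5.4° = 2.411 m; N'_2 = 114·cos5.4° − 1·2.411 = 111.1; c'Δl = 14.46; W sinα = 10.7
Slice 3: Δl = 1.6/cos21.4° = 1.718 m; N'_3 = 102·cos21.4° − 29·1.718 = 45.1; c'Δl = 10.31; W sinα = 37.2
Slice 4: Δl = 3.1/cos43.0° = 4.239 m; N'_4 = 115·cos43.0° − 15·4.239 = 20.5; c'Δl = 25.43; W sinα = 78.4
Σc'Δl = 58.1 kN/m; ΣN' = 187.9 kN/m; ΣW sinα = 123.6 kN/m
Resisting = 58.1 + 187.9·tan32.8° = 58.1 + 121.1 = 179.2 kN/m
FS = 179.2 / 123.6 = 1.450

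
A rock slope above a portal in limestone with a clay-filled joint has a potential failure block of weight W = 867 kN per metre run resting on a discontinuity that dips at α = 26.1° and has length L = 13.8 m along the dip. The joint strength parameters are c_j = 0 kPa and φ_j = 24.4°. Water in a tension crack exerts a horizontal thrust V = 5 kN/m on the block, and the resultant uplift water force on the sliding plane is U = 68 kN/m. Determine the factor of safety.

FS = 0.83

Resolving the block weight along and normal to the plane and applying the Mohr–Coulomb strength on the joint:
N' = W cosα − U − V sinα = 867·cos26.1° − 68 − 5·sin26.1° = 708.4 kN/m
Driving force T = W sinα + V cosα = 867·sin26.1° + 5·cos26.1° = 385.9 kN/m
Resisting force R = c_j·L + N'·tanφ_j = 0·13.8 + 708.4·tan24.4° = 0.0 + 321.3 = 321.3 kN/m
FS = R / T = 321.3 / 385.9 = 0.833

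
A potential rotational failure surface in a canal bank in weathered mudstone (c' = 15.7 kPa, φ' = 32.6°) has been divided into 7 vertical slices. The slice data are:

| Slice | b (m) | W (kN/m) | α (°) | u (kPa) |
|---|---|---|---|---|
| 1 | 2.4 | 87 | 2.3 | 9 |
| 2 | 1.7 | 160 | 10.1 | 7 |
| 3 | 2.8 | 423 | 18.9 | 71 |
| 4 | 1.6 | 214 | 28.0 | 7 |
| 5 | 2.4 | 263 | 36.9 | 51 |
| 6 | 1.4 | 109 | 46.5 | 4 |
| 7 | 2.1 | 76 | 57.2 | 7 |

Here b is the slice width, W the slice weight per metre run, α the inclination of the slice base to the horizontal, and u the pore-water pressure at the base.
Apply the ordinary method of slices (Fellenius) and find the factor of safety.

FS = 1.29

Ordinary method of slices: FS = Σ[c'·Δl_i + (W_i cosα_i − u_i·Δl_i)·tanφ'] / Σ W_i sinα_i, with Δl_i = b_i / cosα_i.
Slice 1: Δl = 2.4/cos2.3° = 2.402 m; N'_1 = 87·cos2.3° − 9·2.402 = 65.3; c'Δl = 37.71; W sinα = 3.5
Slice 2: Δl = 1.7/cos10.1° = 1.727 m; N'_2 = 160·cos10.1° − 7·1.727 = 145.4; c'Δl = 27.11; W sinα = 28.1
Slice 3: Δl = 2.8/cos18.9° = 2.960 m; N'_3 = 423·cos18.9° − 71·2.960 = 190.1; c'Δl = 46.47; W sinα = 137.0
Slice 4: Δl = 1.6/cos28.0° = 1.812 m; N'_4 = 214·cos28.0° − 7·1.812 = 176.3; c'Δl = 28.45; W sinα = 100.5
Slice 5: Δl = 2.4/cos36.9° = 3.001 m; N'_5 = 263·cos36.9° − 51·3.001 = 57.3; c'Δl = 47.12; W sinα = 157.9
Slice 6: Δl = 1.4/cos46.5° = 2.034 m; N'_6 = 109·cos46.5° − 4·2.034 = 66.9; c'Δl = 31.93; W sinα = 79.1
Slice 7: Δl = 2.1/cos57.2° = 3.877 m; N'_7 = 76·cos57.2° − 7·3.877 = 14.0; c'Δl = 60.86; W sinα = 63.9
Σc'Δl = 279.6 kN/m; ΣN' = 715.3 kN/m; ΣW sinα = 569.9 kN/m
Resisting = 279.6 + 715.3·tan32.6° = 279.6 + 457.4 = 737.1 kN/m
FS = 737.1 / 569.9 = 1.293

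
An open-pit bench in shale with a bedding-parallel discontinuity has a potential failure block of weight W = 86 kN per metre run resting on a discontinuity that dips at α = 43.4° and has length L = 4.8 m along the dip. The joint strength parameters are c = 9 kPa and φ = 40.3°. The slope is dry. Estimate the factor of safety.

Resolving the block weight along and normal to the plane and applying the Mohr–Coulomb strength on the joint:
N' = W cosα = 86·cos43.4° = 62.5 kN/m
Driving force T = W sinα = 86·sin43.4° = 59.1 kN/m
Resisting force R = c·L + N'·tanφ = 9·4.8 + 62.5·tan40.3° = 43.2 + 53.0 = 96.2 kN/m
FS = R / T = 96.2 / 59.1 = 1.628

FS = 1.63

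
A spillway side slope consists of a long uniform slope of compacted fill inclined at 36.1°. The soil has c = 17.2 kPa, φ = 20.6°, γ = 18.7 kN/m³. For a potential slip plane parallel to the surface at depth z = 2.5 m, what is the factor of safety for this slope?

FS = 1.29

For an infinite slope with a slip plane parallel to the surface (no pore pressure): FS = [c + γz cos²β tanφ] / [γz sinβ cosβ].
γz = 18.7·2.5 = 46.75 kN/m²
Numerator = 17.2 + 46.75·cos²36.1°·tan20.6° = 17.2 + 46.75·0.6528·0.3759 = 28.672 kPa
Denominator = 46.75·sin36.1°·cos36.1° = 46.75·0.5892·0.8080 = 22.256 kPa
FS = 28.672 / 22.256 = 1.288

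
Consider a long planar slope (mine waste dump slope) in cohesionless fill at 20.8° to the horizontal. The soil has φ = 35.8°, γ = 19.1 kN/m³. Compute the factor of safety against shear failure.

FS = 1.90

For a dry cohesionless infinite slope the factor of safety is FS = tanφ / tanβ.
FS = tan35.8° / tan20.8° = 0.7212 / 0.3799 = 1.899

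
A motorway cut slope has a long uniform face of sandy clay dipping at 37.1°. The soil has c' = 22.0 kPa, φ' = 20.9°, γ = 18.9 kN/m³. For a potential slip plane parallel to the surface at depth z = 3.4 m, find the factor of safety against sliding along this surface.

FS = 1.22

For an infinite slope with a slip plane parallel to the surface (no pore pressure): FS = [c' + γz cos²β tanφ'] / [γz sinβ cosβ].
γz = 18.9·3.4 = 64.26 kN/m²
Numerator = 22.0 + 64.26·cos²37.1°·tan20.9° = 22.0 + 64.26·0.6361·0.3819 = 37.610 kPa
Denominator = 64.26·sin37.1°·cos37.1° = 64.26·0.6032·0.7976 = 30.916 kPa
FS = 37.610 / 30.916 = 1.217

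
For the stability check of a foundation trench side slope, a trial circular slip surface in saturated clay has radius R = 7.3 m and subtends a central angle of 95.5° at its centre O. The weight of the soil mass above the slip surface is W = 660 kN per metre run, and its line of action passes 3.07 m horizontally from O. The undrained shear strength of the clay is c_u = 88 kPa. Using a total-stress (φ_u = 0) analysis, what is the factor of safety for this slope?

FS = 3.86

Taking moments about the centre O, the resisting moment is provided by the undrained shear strength acting along the arc:
Arc length L_a = R·θ = 7.3·(95.5°·π/180) = 7.3·1.6668 = 12.17 m
M_R = c_u·L_a·R = 88·12.17·7.3 = 7816.4 kN·m/m
M_D = W·d = 660·3.07 = 2026.2 kN·m/m
FS = M_R / M_D = 7816.4 / 2026.2 = 3.858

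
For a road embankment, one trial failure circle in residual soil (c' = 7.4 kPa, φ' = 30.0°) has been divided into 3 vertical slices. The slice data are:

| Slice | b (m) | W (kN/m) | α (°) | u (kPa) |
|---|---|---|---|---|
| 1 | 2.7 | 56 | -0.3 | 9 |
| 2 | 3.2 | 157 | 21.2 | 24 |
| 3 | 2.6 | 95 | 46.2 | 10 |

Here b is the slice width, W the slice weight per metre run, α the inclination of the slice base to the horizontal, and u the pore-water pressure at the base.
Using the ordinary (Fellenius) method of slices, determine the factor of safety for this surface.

Ordinary method of slices: FS = Σ[c'·Δl_i + (W_i cosα_i − u_i·Δl_i)·tanφ'] / Σ W_i sinα_i, with Δl_i = b_i / cosα_i.
Slice 1: Δl = 2.7/cos(-0.3°) = 2.700 m; N'_1 = 56·cos(-0.3°) − 9·2.700 = 31.7; c'Δl = 19.98; W sinα = -0.3
Slice 2: Δl = 3.2/cos21.2° = 3.432 m; N'_2 = 157·cos21.2° − 24·3.432 = 64.0; c'Δl = 25.40; W sinα = 56.8
Slice 3: Δl = 2.6/cos46.2° = 3.756 m; N'_3 = 95·cos46.2° − 10·3.756 = 28.2; c'Δl = 27.80; W sinα = 68.6
Σc'Δl = 73.2 kN/m; ΣN' = 123.9 kN/m; ΣW sinα = 125.0 kN/m
Resisting = 73.2 + 123.9·tan30.0° = 73.2 + 71.5 = 144.7 kN/m
FS = 144.7 / 125.0 = 1.157

FS = 1.16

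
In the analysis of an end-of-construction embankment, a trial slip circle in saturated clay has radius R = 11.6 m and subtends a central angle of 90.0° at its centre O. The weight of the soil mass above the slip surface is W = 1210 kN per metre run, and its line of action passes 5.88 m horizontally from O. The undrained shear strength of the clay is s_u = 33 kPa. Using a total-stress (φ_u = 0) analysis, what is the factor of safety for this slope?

FS = 0.98

Taking moments about the centre O, the resisting moment is provided by the undrained shear strength acting along the arc:
Arc length L_a = R·θ = 11.6·(90.0°·π/180) = 11.6·1.5708 = 18.22 m
M_R = s_u·L_a·R = 33·18.22·11.6 = 6975.1 kN·m/m
M_D = W·d = 1210·5.88 = 7114.8 kN·m/m
FS = M_R / M_D = 6975.1 / 7114.8 = 0.980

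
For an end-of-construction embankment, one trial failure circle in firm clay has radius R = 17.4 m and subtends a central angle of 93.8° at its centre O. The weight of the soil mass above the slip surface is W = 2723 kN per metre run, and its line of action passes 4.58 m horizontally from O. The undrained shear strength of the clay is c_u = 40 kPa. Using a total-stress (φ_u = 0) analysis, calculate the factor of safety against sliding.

FS = 1.59

Taking moments about the centre O, the resisting moment is provided by the undrained shear strength acting along the arc:
Arc length L_a = R·θ = 17.4·(93.8°·π/180) = 17.4·1.6371 = 28.49 m
M_R = c_u·L_a·R = 40·28.49·17.4 = 19826.2 kN·m/m
M_D = W·d = 2723·4.58 = 12471.3 kN·m/m
FS = M_R / M_D = 19826.2 / 12471.3 = 1.590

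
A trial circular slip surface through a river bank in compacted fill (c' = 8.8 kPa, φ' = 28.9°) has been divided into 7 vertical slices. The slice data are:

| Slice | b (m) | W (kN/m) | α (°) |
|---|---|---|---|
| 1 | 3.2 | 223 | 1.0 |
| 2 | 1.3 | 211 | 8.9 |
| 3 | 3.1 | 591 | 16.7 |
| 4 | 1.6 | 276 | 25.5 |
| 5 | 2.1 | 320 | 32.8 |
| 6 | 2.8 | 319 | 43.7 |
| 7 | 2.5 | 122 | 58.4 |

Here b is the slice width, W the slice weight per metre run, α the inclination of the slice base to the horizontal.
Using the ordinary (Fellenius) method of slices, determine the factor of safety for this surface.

FS = 1.44

Ordinary method of slices: FS = Σ[c'·Δl_i + (W_i cosα_i)·tanφ'] / Σ W_i sinα_i, with Δl_i = b_i / cosα_i.
Slice 1: Δl = 3.2/cos1.0° = 3.200 m; N'_1 = 223·cos1.0° = 223.0; c'Δl = 28.16; W sinα = 3.9
Slice 2: Δl = 1.3/cos8.9° = 1.316 m; N'_2 = 211·cos8.9° = 208.5; c'Δl = 11.58; W sinα = 32.6
Slice 3: Δl = 3.1/cos16.7° = 3.237 m; N'_3 = 591·cos16.7° = 566.1; c'Δl = 28.48; W sinα = 169.8
Slice 4: Δl = 1.6/cos25.5° = 1.773 m; N'_4 = 276·cos25.5° = 249.1; c'Δl = 15.60; W sinα = 118.8
Slice 5: Δl = 2.1/cos32.8° = 2.498 m; N'_5 = 320·cos32.8° = 269.0; c'Δl = 21.99; W sinα = 173.3
Slice 6: Δl = 2.8/cos43.7° = 3.873 m; N'_6 = 319·cos43.7° = 230.6; c'Δl = 34.08; W sinα = 220.4
Slice 7: Δl = 2.5/cos58.4° = 4.771 m; N'_7 = 122·cos58.4° = 63.9; c'Δl = 41.99; W sinα = 103.9
Σc'Δl = 181.9 kN/m; ΣN' = 1810.1 kN/m; ΣW sinα = 822.8 kN/m
Resisting = 181.9 + 1810.1·tan28.9° = 181.9 + 999.3 = 1181.1 kN/m
FS = 1181.1 / 822.8 = 1.435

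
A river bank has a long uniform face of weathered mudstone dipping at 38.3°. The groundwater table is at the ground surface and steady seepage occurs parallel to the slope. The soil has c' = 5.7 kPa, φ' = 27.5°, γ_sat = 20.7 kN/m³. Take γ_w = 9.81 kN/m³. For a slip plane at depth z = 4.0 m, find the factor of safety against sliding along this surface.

FS = 0.49

With seepage parallel to the slope and the water table at the surface, the effective normal stress on the slip plane uses the buoyant unit weight γ' = γ_sat − γ_w while the driving shear stress uses γ_sat:
FS = [c' + γ' z cos²β tanφ'] / [γ_sat z sinβ cosβ]
γ' = 20.7 − 9.81 = 10.89 kN/m³
Numerator = 5.7 + 10.89·4.0·cos²38.3°·tan27.5° = 5.7 + 10.89·4.0·0.6159·0.5206 = 19.665 kPa
Denominator = 20.7·4.0·sin38.3°·cos38.3° = 20.7·4.0·0.6198·0.7848 = 40.273 kPa
FS = 19.665 / 40.273 = 0.488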